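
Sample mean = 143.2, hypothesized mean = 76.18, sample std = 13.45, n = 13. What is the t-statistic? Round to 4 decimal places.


t = (xbar - mu0) / (s/sqrt(n))
xbar - mu0 = 143.2 - 76.18 = 67.02
sqrt(13) ≈ 3.60555128
s/sqrt(n) = 13.45 / 3.60555128 ≈ 3.73035882
t = 67.02 / 3.73035882 ≈ 17.966100

17.9661


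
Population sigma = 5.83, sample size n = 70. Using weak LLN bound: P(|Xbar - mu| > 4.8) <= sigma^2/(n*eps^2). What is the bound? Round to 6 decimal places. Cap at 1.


bound = min(1, sigma^2/(n*eps^2))
sigma^2 = 5.83^2 = 33.9889
n*eps^2 = 70 * 4.8^2 = 70 * 23.04 = 1612.8
sigma^2/(n*eps^2) = 33.9889 / 1612.8 ≈ 0.02107447

0.021074


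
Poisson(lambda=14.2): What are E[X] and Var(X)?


E[X] = Var(X) = lambda = 14.2

14.2, 14.2


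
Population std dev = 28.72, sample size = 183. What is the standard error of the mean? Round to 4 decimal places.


SE = sigma / sqrt(n)
sqrt(183) ≈ 13.527749
SE = 28.72 / 13.527749 ≈ 2.123043

2.1230


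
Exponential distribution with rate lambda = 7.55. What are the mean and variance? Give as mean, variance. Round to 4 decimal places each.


mean = 1/lam, var = 1/lam^2
mean = 1 / 7.55 = 20/151 ≈ 0.132450
lam^2 = 7.55^2 = 57.0025
var = 1 / 57.0025 ≈ 0.017543

0.1325, 0.0175


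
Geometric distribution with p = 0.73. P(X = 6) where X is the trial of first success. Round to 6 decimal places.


P = (1-p)^(k-1) * p
(1-p)^(k-1) = 0.27^5 ≈ 0.001434891
P = 0.001434891 * 0.73 ≈ 0.001047470

0.001047


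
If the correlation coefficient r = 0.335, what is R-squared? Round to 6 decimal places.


R^2 = r^2 = (0.335)^2 = 0.112225

0.112225


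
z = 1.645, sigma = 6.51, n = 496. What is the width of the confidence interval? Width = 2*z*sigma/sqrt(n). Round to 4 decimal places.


width = 2*z*sigma/sqrt(n)
2*z*sigma = 2 * 1.645 * 6.51 = 21.4179
sqrt(496) ≈ 22.271057
width = 21.4179 / 22.271057 ≈ 0.961692

0.9617


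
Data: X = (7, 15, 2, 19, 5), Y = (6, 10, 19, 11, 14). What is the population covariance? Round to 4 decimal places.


Cov = (1/n)*sum((xi-xbar)(yi-ybar))
n = 5, xbar = 48/5 = 9.6, ybar = 60/5 = 12
sum((xi-xbar)(yi-ybar)) = -67
Cov = -67 / 5 = -13.4

-13.4000


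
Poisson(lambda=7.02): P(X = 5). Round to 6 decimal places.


P = e^(-lam) * lam^k / k!
e^(-7.02) ≈ 0.0008938255
lam^k = 7.02^5 ≈ 17048.475926
k! = 5! = 120
P = 0.0008938255 * 17048.475926 / 120 ≈ 0.126986

0.126986


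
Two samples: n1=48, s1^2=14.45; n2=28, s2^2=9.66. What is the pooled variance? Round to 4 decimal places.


sp^2 = ((n1-1)*s1^2 + (n2-1)*s2^2)/(n1+n2-2)
(n1-1)*s1^2 = 47 * 14.45 = 679.15
(n2-1)*s2^2 = 27 * 9.66 = 260.82
numerator = 679.15 + 260.82 = 939.97
n1+n2-2 = 74
sp^2 = 939.97 / 74 = 93997/7400 ≈ 12.702297

12.7023


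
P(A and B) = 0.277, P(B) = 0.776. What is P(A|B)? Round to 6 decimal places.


P(A|B) = P(A and B) / P(B) = 0.277 / 0.776 = 277/776 ≈ 0.35695876

0.356959


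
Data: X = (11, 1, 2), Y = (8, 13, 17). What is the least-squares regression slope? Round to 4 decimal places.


b = sum((xi-xbar)(yi-ybar)) / sum((xi-xbar)^2)
n = 3, xbar = 14/3 ≈ 4.666667, ybar = 38/3 ≈ 12.666667
Sxy = sum((xi-xbar)(yi-ybar)) = -127/3 ≈ -42.333333
Sxx = sum((xi-xbar)^2) = 182/3 ≈ 60.666667
b = Sxy / Sxx = -127/182 ≈ -0.697802

-0.6978


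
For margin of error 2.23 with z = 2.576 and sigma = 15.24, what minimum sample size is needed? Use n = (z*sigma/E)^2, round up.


z*sigma/E = 2.576 * 15.24 / 2.23 ≈ 17.604592
(z*sigma/E)^2 ≈ 309.921657
round up: n = 310

310


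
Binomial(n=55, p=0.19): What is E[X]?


E[X] = n*p = 55 * 0.19 = 10.45

10.45


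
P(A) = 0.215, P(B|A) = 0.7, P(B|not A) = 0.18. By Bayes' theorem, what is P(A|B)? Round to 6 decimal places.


P(A|B) = P(B|A)*P(A) / P(B), P(B) = P(B|A)*P(A) + P(B|not A)*P(not A)
P(B|A)*P(A) = 0.7 * 0.215 = 0.1505
P(B|not A)*P(not A) = 0.18 * 0.785 = 0.1413
P(B) = 0.1505 + 0.1413 = 0.2918
P(A|B) = 0.1505 / 0.2918 = 1505/2918 ≈ 0.51576422

0.515764


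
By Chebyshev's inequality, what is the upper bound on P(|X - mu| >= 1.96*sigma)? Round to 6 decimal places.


P <= 1/k^2
k^2 = 1.96^2 = 3.8416
1/k^2 = 1 / 3.8416 = 625/2401 ≈ 0.26030820

0.260308


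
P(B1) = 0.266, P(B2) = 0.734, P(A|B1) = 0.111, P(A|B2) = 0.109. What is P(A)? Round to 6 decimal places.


P(A) = P(A|B1)*P(B1) + P(A|B2)*P(B2)
P(A|B1)*P(B1) = 0.111 * 0.266 = 0.029526
P(A|B2)*P(B2) = 0.109 * 0.734 = 0.080006
P(A) = 0.029526 + 0.080006 = 0.109532

0.109532


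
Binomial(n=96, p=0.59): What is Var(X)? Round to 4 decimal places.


Var = n*p*(1-p) = 96 * 0.59 * 0.41 = 23.2224

23.2224


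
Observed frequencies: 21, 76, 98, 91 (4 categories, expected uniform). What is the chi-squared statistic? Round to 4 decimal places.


chi2 = sum((O-E)^2/E), E = total/4
total = 286, E = 286/4 = 71.5
(21 - 71.5)^2 / 71.5 = 2550.25 / 71.5 = 10201/286 ≈ 35.667832
(76 - 71.5)^2 / 71.5 = 20.25 / 71.5 = 81/286 ≈ 0.283217
(98 - 71.5)^2 / 71.5 = 702.25 / 71.5 = 2809/286 ≈ 9.821678
(91 - 71.5)^2 / 71.5 = 380.25 / 71.5 = 117/22 ≈ 5.318182
chi2 = 562/11 ≈ 51.090909

51.0909


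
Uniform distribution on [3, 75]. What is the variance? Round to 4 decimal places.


Var = (b-a)^2 / 12
(b-a)^2 = (75 - 3)^2 = 5184
Var = 5184/12 = 432

432.0000


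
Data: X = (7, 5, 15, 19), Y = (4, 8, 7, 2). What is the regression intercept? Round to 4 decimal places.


a = ybar - b*xbar, where b = sum((xi-xbar)(yi-ybar)) / sum((xi-xbar)^2)
n = 4, xbar = 46/4 = 11.5, ybar = 21/4 = 5.25
Sxy = sum((xi-xbar)(yi-ybar)) = -30.5
Sxx = sum((xi-xbar)^2) = 131
b = Sxy / Sxx = -61/262 ≈ -0.232824
a = 5.25 - (-0.232824) * 11.5 = 2077/262 ≈ 7.927481

7.9275


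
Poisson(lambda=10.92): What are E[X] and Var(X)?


E[X] = Var(X) = lambda = 10.92

10.92, 10.92


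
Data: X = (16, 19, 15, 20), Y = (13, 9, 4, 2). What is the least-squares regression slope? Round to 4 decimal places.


b = sum((xi-xbar)(yi-ybar)) / sum((xi-xbar)^2)
n = 4, xbar = 70/4 = 17.5, ybar = 28/4 = 7
Sxy = sum((xi-xbar)(yi-ybar)) = -11
Sxx = sum((xi-xbar)^2) = 17
b = Sxy / Sxx = -11/17 ≈ -0.647059

-0.6471


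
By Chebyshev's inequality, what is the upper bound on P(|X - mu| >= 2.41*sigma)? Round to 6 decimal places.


P <= 1/k^2
k^2 = 2.41^2 = 5.8081
1/k^2 = 1 / 5.8081 ≈ 0.17217334

0.172173


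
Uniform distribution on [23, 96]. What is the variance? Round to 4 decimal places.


Var = (b-a)^2 / 12
(b-a)^2 = (96 - 23)^2 = 5329
Var = 5329/12 ≈ 444.083333

444.0833


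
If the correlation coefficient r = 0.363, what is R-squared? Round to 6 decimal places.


R^2 = r^2 = (0.363)^2 = 0.131769

0.131769


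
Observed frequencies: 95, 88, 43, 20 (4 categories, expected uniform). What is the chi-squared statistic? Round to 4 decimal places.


chi2 = sum((O-E)^2/E), E = total/4
total = 246, E = 246/4 = 61.5
(95 - 61.5)^2 / 61.5 = 1122.25 / 61.5 = 4489/246 ≈ 18.247967
(88 - 61.5)^2 / 61.5 = 702.25 / 61.5 = 2809/246 ≈ 11.418699
(43 - 61.5)^2 / 61.5 = 342.25 / 61.5 = 1369/246 ≈ 5.565041
(20 - 61.5)^2 / 61.5 = 1722.25 / 61.5 = 6889/246 ≈ 28.004065
chi2 = 7778/123 ≈ 63.235772

63.2358


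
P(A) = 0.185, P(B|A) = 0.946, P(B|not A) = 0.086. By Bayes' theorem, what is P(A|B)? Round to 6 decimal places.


P(A|B) = P(B|A)*P(A) / P(B), P(B) = P(B|A)*P(A) + P(B|not A)*P(not A)
P(B|A)*P(A) = 0.946 * 0.185 = 0.17501
P(B|not A)*P(not A) = 0.086 * 0.815 = 0.07009
P(B) = 0.17501 + 0.07009 = 0.2451
P(A|B) = 0.17501 / 0.2451 = 407/570 ≈ 0.71403509

0.714035


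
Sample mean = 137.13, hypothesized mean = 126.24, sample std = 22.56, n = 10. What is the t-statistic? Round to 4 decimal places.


t = (xbar - mu0) / (s/sqrt(n))
xbar - mu0 = 137.13 - 126.24 = 10.89
sqrt(10) ≈ 3.16227766
s/sqrt(n) = 22.56 / 3.16227766 ≈ 7.13409840
t = 10.89 / 7.13409840 ≈ 1.526472

1.5265


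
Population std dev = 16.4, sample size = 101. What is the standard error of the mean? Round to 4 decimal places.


SE = sigma / sqrt(n)
sqrt(101) ≈ 10.049876
SE = 16.4 / 10.049876 ≈ 1.631861

1.6319


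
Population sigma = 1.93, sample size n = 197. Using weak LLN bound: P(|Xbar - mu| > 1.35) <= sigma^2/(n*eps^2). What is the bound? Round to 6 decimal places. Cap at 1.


bound = min(1, sigma^2/(n*eps^2))
sigma^2 = 1.93^2 = 3.7249
n*eps^2 = 197 * 1.35^2 = 197 * 1.8225 = 359.0325
sigma^2/(n*eps^2) = 3.7249 / 359.0325 ≈ 0.01037483

0.010375


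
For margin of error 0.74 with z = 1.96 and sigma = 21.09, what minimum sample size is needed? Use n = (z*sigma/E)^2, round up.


z*sigma/E = 1.96 * 21.09 / 0.74 = 55.86
(z*sigma/E)^2 = 3120.3396
round up: n = 3121

3121


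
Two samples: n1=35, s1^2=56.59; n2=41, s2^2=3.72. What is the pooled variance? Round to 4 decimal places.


sp^2 = ((n1-1)*s1^2 + (n2-1)*s2^2)/(n1+n2-2)
(n1-1)*s1^2 = 34 * 56.59 = 1924.06
(n2-1)*s2^2 = 40 * 3.72 = 148.8
numerator = 1924.06 + 148.8 = 2072.86
n1+n2-2 = 74
sp^2 = 2072.86 / 74 = 103643/3700 ≈ 28.011622

28.0116


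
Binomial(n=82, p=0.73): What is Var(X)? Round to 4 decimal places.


Var = n*p*(1-p) = 82 * 0.73 * 0.27 = 16.1622

16.1622


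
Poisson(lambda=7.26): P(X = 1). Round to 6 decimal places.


P = e^(-lam) * lam^k / k!
e^(-7.26) ≈ 0.0007031080
lam^k = 7.26^1 = 7.26
k! = 1! = 1
P = 0.0007031080 * 7.26 / 1 ≈ 0.005105

0.005105


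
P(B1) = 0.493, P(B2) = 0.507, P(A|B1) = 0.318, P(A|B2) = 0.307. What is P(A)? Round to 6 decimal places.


P(A) = P(A|B1)*P(B1) + P(A|B2)*P(B2)
P(A|B1)*P(B1) = 0.318 * 0.493 = 0.156774
P(A|B2)*P(B2) = 0.307 * 0.507 = 0.155649
P(A) = 0.156774 + 0.155649 = 0.312423

0.312423


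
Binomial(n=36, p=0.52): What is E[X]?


E[X] = n*p = 36 * 0.52 = 18.72

18.72


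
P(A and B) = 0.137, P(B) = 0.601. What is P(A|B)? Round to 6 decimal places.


P(A|B) = P(A and B) / P(B) = 0.137 / 0.601 = 137/601 ≈ 0.22795341

0.227953


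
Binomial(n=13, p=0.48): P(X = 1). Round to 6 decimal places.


P = C(n,k) * p^k * (1-p)^(n-k)
C(13,1) = 13
p^k = 0.48^1 = 0.48
(1-p)^(n-k) = 0.52^12 ≈ 0.0003908770
P = 13 * 0.48 * 0.0003908770 ≈ 0.002439

0.002439


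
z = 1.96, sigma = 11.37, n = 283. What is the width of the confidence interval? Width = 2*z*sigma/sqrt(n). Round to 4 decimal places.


width = 2*z*sigma/sqrt(n)
2*z*sigma = 2 * 1.96 * 11.37 = 44.5704
sqrt(283) ≈ 16.822604
width = 44.5704 / 16.822604 ≈ 2.649435

2.6494


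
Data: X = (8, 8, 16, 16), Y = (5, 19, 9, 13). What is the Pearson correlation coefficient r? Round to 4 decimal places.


r = sum((xi-xbar)(yi-ybar)) / sqrt(sum((xi-xbar)^2) * sum((yi-ybar)^2))
n = 4, xbar = 48/4 = 12, ybar = 46/4 = 11.5
Sxy = sum((xi-xbar)(yi-ybar)) = -8
Sxx = sum((xi-xbar)^2) = 64
Syy = sum((yi-ybar)^2) = 107
sqrt(Sxx*Syy) ≈ 82.752643
r = Sxy / sqrt(Sxx*Syy) = -8 / 82.752643 ≈ -0.096674

-0.0967


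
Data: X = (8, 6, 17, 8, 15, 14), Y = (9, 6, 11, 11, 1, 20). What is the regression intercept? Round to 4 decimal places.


a = ybar - b*xbar, where b = sum((xi-xbar)(yi-ybar)) / sum((xi-xbar)^2)
n = 6, xbar = 68/6 = 34/3 ≈ 11.333333, ybar = 58/6 = 29/3 ≈ 9.666667
Sxy = sum((xi-xbar)(yi-ybar)) = 62/3 ≈ 20.666667
Sxx = sum((xi-xbar)^2) = 310/3 ≈ 103.333333
b = Sxy / Sxx = 0.2
a = 9.666667 - 0.2 * 11.333333 = 7.4

7.4000


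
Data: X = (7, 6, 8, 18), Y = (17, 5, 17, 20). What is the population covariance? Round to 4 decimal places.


Cov = (1/n)*sum((xi-xbar)(yi-ybar))
n = 4, xbar = 39/4 = 9.75, ybar = 59/4 = 14.75
sum((xi-xbar)(yi-ybar)) = 69.75
Cov = 69.75 / 4 = 17.4375

17.4375


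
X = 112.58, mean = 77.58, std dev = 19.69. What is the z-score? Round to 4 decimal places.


z = (X - mu) / sigma
X - mu = 112.58 - 77.58 = 35
z = 35 / 19.69 = 3500/1969 ≈ 1.777552

1.7776


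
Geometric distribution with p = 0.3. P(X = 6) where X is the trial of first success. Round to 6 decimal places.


P = (1-p)^(k-1) * p
(1-p)^(k-1) = 0.7^5 = 0.16807
P = 0.16807 * 0.3 = 0.050421

0.050421


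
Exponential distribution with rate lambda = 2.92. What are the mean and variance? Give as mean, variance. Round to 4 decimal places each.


mean = 1/lam, var = 1/lam^2
mean = 1 / 2.92 = 25/73 ≈ 0.342466
lam^2 = 2.92^2 = 8.5264
var = 1 / 8.5264 = 625/5329 ≈ 0.117283

0.3425, 0.1173


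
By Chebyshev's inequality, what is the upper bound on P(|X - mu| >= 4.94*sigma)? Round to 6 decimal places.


P <= 1/k^2
k^2 = 4.94^2 = 24.4036
1/k^2 = 1 / 24.4036 ≈ 0.04097756

0.040978


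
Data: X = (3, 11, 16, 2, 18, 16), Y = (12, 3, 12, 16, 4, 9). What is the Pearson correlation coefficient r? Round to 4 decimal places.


r = sum((xi-xbar)(yi-ybar)) / sqrt(sum((xi-xbar)^2) * sum((yi-ybar)^2))
n = 6, xbar = 66/6 = 11, ybar = 56/6 = 28/3 ≈ 9.333333
Sxy = sum((xi-xbar)(yi-ybar)) = -107
Sxx = sum((xi-xbar)^2) = 244
Syy = sum((yi-ybar)^2) = 382/3 ≈ 127.333333
sqrt(Sxx*Syy) ≈ 176.264952
r = Sxy / sqrt(Sxx*Syy) = -107 / 176.264952 ≈ -0.607041

-0.6070


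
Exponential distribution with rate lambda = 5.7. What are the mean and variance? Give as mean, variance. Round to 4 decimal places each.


mean = 1/lam, var = 1/lam^2
mean = 1 / 5.7 = 10/57 ≈ 0.175439
lam^2 = 5.7^2 = 32.49
var = 1 / 32.49 = 100/3249 ≈ 0.030779

0.1754, 0.0308


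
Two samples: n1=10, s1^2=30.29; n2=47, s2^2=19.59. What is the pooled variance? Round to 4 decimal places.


sp^2 = ((n1-1)*s1^2 + (n2-1)*s2^2)/(n1+n2-2)
(n1-1)*s1^2 = 9 * 30.29 = 272.61
(n2-1)*s2^2 = 46 * 19.59 = 901.14
numerator = 272.61 + 901.14 = 1173.75
n1+n2-2 = 55
sp^2 = 1173.75 / 55 = 939/44 ≈ 21.340909

21.3409


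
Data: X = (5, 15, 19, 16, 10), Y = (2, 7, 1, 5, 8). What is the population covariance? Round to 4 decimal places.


Cov = (1/n)*sum((xi-xbar)(yi-ybar))
n = 5, xbar = 65/5 = 13, ybar = 23/5 = 4.6
sum((xi-xbar)(yi-ybar)) = -5
Cov = -5 / 5 = -1

-1.0000


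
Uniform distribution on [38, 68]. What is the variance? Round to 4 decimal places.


Var = (b-a)^2 / 12
(b-a)^2 = (68 - 38)^2 = 900
Var = 900/12 = 75

75.0000


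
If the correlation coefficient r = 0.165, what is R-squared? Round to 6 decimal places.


R^2 = r^2 = (0.165)^2 = 0.027225

0.027225


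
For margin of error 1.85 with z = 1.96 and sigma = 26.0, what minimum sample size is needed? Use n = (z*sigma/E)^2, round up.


z*sigma/E = 1.96 * 26.0 / 1.85 = 5096/185 ≈ 27.545946
(z*sigma/E)^2 ≈ 758.779138
round up: n = 759

759


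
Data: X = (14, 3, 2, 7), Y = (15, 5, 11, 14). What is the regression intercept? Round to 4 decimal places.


a = ybar - b*xbar, where b = sum((xi-xbar)(yi-ybar)) / sum((xi-xbar)^2)
n = 4, xbar = 26/4 = 6.5, ybar = 45/4 = 11.25
Sxy = sum((xi-xbar)(yi-ybar)) = 52.5
Sxx = sum((xi-xbar)^2) = 89
b = Sxy / Sxx = 105/178 ≈ 0.589888
a = 11.25 - 0.589888 * 6.5 = 660/89 ≈ 7.415730

7.4157


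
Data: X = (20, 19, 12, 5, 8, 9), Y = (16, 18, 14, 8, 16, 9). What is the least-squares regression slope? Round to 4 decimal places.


b = sum((xi-xbar)(yi-ybar)) / sum((xi-xbar)^2)
n = 6, xbar = 73/6 ≈ 12.166667, ybar = 81/6 = 13.5
Sxy = sum((xi-xbar)(yi-ybar)) = 93.5
Sxx = sum((xi-xbar)^2) = 1121/6 ≈ 186.833333
b = Sxy / Sxx = 561/1121 ≈ 0.500446

0.5004


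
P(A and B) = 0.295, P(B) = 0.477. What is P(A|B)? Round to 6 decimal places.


P(A|B) = P(A and B) / P(B) = 0.295 / 0.477 = 295/477 ≈ 0.61844864

0.618449


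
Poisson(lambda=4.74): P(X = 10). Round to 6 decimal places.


P = e^(-lam) * lam^k / k!
e^(-4.74) ≈ 0.008738646
lam^k = 4.74^10 ≈ 5725104.480287
k! = 10! = 3628800
P = 0.008738646 * 5725104.480287 / 3628800 ≈ 0.013787

0.013787


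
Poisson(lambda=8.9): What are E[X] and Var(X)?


E[X] = Var(X) = lambda = 8.9

8.9, 8.9


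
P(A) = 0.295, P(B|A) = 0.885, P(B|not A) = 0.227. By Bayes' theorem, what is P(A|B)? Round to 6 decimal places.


P(A|B) = P(B|A)*P(A) / P(B), P(B) = P(B|A)*P(A) + P(B|not A)*P(not A)
P(B|A)*P(A) = 0.885 * 0.295 = 0.261075
P(B|not A)*P(not A) = 0.227 * 0.705 = 0.160035
P(B) = 0.261075 + 0.160035 = 0.42111
P(A|B) = 0.261075 / 0.42111 ≈ 0.61996865

0.619969


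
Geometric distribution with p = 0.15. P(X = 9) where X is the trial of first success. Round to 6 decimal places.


P = (1-p)^(k-1) * p
(1-p)^(k-1) = 0.85^8 ≈ 0.2724905
P = 0.2724905 * 0.15 ≈ 0.04087358

0.040874


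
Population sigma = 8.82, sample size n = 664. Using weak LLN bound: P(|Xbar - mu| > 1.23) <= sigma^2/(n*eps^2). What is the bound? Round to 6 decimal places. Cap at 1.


bound = min(1, sigma^2/(n*eps^2))
sigma^2 = 8.82^2 = 77.7924
n*eps^2 = 664 * 1.23^2 = 664 * 1.5129 = 1004.5656
sigma^2/(n*eps^2) = 77.7924 / 1004.5656 ≈ 0.07743885

0.077439


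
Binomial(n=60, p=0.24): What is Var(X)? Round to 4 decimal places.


Var = n*p*(1-p) = 60 * 0.24 * 0.76 = 10.944

10.9440


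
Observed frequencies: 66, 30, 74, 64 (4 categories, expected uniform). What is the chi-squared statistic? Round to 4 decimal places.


chi2 = sum((O-E)^2/E), E = total/4
total = 234, E = 234/4 = 58.5
(66 - 58.5)^2 / 58.5 = 56.25 / 58.5 = 25/26 ≈ 0.961538
(30 - 58.5)^2 / 58.5 = 812.25 / 58.5 = 361/26 ≈ 13.884615
(74 - 58.5)^2 / 58.5 = 240.25 / 58.5 = 961/234 ≈ 4.106838
(64 - 58.5)^2 / 58.5 = 30.25 / 58.5 = 121/234 ≈ 0.517094
chi2 = 2278/117 ≈ 19.470085

19.4701


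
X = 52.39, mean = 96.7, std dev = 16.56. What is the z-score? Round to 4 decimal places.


z = (X - mu) / sigma
X - mu = 52.39 - 96.7 = -44.31
z = -44.31 / 16.56 = -1477/552 ≈ -2.675725

-2.6757


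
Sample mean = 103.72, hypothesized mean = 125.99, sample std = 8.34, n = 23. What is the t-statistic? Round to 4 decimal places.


t = (xbar - mu0) / (s/sqrt(n))
xbar - mu0 = 103.72 - 125.99 = -22.27
sqrt(23) ≈ 4.79583152
s/sqrt(n) = 8.34 / 4.79583152 ≈ 1.73901021
t = -22.27 / 1.73901021 ≈ -12.806135

-12.8061


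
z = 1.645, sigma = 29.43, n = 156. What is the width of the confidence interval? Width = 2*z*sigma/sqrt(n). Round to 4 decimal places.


width = 2*z*sigma/sqrt(n)
2*z*sigma = 2 * 1.645 * 29.43 = 96.8247
sqrt(156) ≈ 12.489996
width = 96.8247 / 12.489996 ≈ 7.752180

7.7522


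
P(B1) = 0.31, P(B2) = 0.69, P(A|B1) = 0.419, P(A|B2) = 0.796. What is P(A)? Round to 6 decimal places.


P(A) = P(A|B1)*P(B1) + P(A|B2)*P(B2)
P(A|B1)*P(B1) = 0.419 * 0.31 = 0.12989
P(A|B2)*P(B2) = 0.796 * 0.69 = 0.54924
P(A) = 0.12989 + 0.54924 = 0.67913

0.679130


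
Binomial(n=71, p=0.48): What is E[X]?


E[X] = n*p = 71 * 0.48 = 34.08

34.08


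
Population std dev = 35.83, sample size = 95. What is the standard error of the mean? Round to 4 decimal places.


SE = sigma / sqrt(n)
sqrt(95) ≈ 9.746794
SE = 35.83 / 9.746794 ≈ 3.676080

3.6761


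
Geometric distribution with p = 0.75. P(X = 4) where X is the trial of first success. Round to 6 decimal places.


P = (1-p)^(k-1) * p
(1-p)^(k-1) = 0.25^3 = 0.015625
P = 0.015625 * 0.75 = 0.01171875

0.011719


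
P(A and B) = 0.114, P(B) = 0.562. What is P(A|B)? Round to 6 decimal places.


P(A|B) = P(A and B) / P(B) = 0.114 / 0.562 = 57/281 ≈ 0.20284698

0.202847


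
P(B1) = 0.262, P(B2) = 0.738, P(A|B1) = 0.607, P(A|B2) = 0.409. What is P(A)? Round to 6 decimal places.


P(A) = P(A|B1)*P(B1) + P(A|B2)*P(B2)
P(A|B1)*P(B1) = 0.607 * 0.262 = 0.159034
P(A|B2)*P(B2) = 0.409 * 0.738 = 0.301842
P(A) = 0.159034 + 0.301842 = 0.460876

0.460876


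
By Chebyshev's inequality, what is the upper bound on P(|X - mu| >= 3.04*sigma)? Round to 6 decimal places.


P <= 1/k^2
k^2 = 3.04^2 = 9.2416
1/k^2 = 1 / 9.2416 = 625/5776 ≈ 0.10820637

0.108206


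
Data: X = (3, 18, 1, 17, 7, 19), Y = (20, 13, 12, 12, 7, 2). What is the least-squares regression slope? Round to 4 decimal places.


b = sum((xi-xbar)(yi-ybar)) / sum((xi-xbar)^2)
n = 6, xbar = 65/6 ≈ 10.833333, ybar = 66/6 = 11
Sxy = sum((xi-xbar)(yi-ybar)) = -118
Sxx = sum((xi-xbar)^2) = 1973/6 ≈ 328.833333
b = Sxy / Sxx = -708/1973 ≈ -0.358844

-0.3588


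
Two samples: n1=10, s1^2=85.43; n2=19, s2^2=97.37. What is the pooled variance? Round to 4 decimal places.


sp^2 = ((n1-1)*s1^2 + (n2-1)*s2^2)/(n1+n2-2)
(n1-1)*s1^2 = 9 * 85.43 = 768.87
(n2-1)*s2^2 = 18 * 97.37 = 1752.66
numerator = 768.87 + 1752.66 = 2521.53
n1+n2-2 = 27
sp^2 = 2521.53 / 27 = 93.39

93.3900


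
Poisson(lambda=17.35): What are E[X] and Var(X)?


E[X] = Var(X) = lambda = 17.35

17.35, 17.35


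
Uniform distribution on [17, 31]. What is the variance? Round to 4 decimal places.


Var = (b-a)^2 / 12
(b-a)^2 = (31 - 17)^2 = 196
Var = 196/12 ≈ 16.333333

16.3333


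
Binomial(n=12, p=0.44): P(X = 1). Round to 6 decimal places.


P = C(n,k) * p^k * (1-p)^(n-k)
C(12,1) = 12
p^k = 0.44^1 = 0.44
(1-p)^(n-k) = 0.56^11 ≈ 0.001698511
P = 12 * 0.44 * 0.001698511 ≈ 0.008968

0.008968


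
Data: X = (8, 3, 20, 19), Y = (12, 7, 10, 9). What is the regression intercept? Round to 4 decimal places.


a = ybar - b*xbar, where b = sum((xi-xbar)(yi-ybar)) / sum((xi-xbar)^2)
n = 4, xbar = 50/4 = 12.5, ybar = 38/4 = 9.5
Sxy = sum((xi-xbar)(yi-ybar)) = 13
Sxx = sum((xi-xbar)^2) = 209
b = Sxy / Sxx = 13/209 ≈ 0.062201
a = 9.5 - 0.062201 * 12.5 = 1823/209 ≈ 8.722488

8.7225


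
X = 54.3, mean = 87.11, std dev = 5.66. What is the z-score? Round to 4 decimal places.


z = (X - mu) / sigma
X - mu = 54.3 - 87.11 = -32.81
z = -32.81 / 5.66 = -3281/566 ≈ -5.796820

-5.7968


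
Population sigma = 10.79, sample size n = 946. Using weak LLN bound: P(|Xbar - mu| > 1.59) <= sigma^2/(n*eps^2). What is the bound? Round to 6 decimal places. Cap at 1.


bound = min(1, sigma^2/(n*eps^2))
sigma^2 = 10.79^2 = 116.4241
n*eps^2 = 946 * 1.59^2 = 946 * 2.5281 = 2391.5826
sigma^2/(n*eps^2) = 116.4241 / 2391.5826 ≈ 0.04868078

0.048681


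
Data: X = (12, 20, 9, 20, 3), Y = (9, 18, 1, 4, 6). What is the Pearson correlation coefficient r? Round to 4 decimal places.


r = sum((xi-xbar)(yi-ybar)) / sqrt(sum((xi-xbar)^2) * sum((yi-ybar)^2))
n = 5, xbar = 64/5 = 12.8, ybar = 38/5 = 7.6
Sxy = sum((xi-xbar)(yi-ybar)) = 88.6
Sxx = sum((xi-xbar)^2) = 214.8
Syy = sum((yi-ybar)^2) = 169.2
sqrt(Sxx*Syy) ≈ 190.641444
r = Sxy / sqrt(Sxx*Syy) = 88.6 / 190.641444 ≈ 0.464747

0.4647


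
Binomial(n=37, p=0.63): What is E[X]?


E[X] = n*p = 37 * 0.63 = 23.31

23.31


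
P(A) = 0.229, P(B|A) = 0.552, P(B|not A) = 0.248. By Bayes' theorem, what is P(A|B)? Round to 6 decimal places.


P(A|B) = P(B|A)*P(A) / P(B), P(B) = P(B|A)*P(A) + P(B|not A)*P(not A)
P(B|A)*P(A) = 0.552 * 0.229 = 0.126408
P(B|not A)*P(not A) = 0.248 * 0.771 = 0.191208
P(B) = 0.126408 + 0.191208 = 0.317616
P(A|B) = 0.126408 / 0.317616 ≈ 0.39799003

0.397990


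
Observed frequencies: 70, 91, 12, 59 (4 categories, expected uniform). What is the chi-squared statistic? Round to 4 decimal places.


chi2 = sum((O-E)^2/E), E = total/4
total = 232, E = 232/4 = 58
(70 - 58)^2 / 58 = 144 / 58 = 72/29 ≈ 2.482759
(91 - 58)^2 / 58 = 1089 / 58 = 1089/58 ≈ 18.775862
(12 - 58)^2 / 58 = 2116 / 58 = 1058/29 ≈ 36.482759
(59 - 58)^2 / 58 = 1 / 58 = 1/58 ≈ 0.017241
chi2 = 1675/29 ≈ 57.758621

57.7586


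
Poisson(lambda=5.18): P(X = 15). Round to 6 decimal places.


P = e^(-lam) * lam^k / k!
e^(-5.18) ≈ 0.005628006
lam^k = 5.18^15 ≈ 51873600876.123863
k! = 15! = 1307674368000
P = 0.005628006 * 51873600876.123863 / 1307674368000 ≈ 0.000223

0.000223


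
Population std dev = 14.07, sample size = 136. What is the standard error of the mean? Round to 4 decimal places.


SE = sigma / sqrt(n)
sqrt(136) ≈ 11.661904
SE = 14.07 / 11.661904 ≈ 1.206493

1.2065


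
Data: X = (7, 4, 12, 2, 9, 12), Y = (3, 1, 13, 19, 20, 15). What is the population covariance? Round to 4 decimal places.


Cov = (1/n)*sum((xi-xbar)(yi-ybar))
n = 6, xbar = 46/6 = 23/3 ≈ 7.666667, ybar = 71/6 ≈ 11.833333
sum((xi-xbar)(yi-ybar)) = 104/3 ≈ 34.666667
Cov = 34.666667 / 6 = 52/9 ≈ 5.777778

5.7778


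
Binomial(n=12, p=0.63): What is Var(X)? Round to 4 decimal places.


Var = n*p*(1-p) = 12 * 0.63 * 0.37 = 2.7972

2.7972


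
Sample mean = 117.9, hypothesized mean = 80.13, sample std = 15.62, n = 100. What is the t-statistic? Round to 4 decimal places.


t = (xbar - mu0) / (s/sqrt(n))
xbar - mu0 = 117.9 - 80.13 = 37.77
sqrt(100) = 10
s/sqrt(n) = 15.62 / 10 = 1.562
t = 37.77 / 1.562 = 18885/781 ≈ 24.180538

24.1805


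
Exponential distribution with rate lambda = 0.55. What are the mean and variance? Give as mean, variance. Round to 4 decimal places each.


mean = 1/lam, var = 1/lam^2
mean = 1 / 0.55 = 20/11 ≈ 1.818182
lam^2 = 0.55^2 = 0.3025
var = 1 / 0.3025 = 400/121 ≈ 3.305785

1.8182, 3.3058


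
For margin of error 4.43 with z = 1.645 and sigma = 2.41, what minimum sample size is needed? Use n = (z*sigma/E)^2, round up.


z*sigma/E = 1.645 * 2.41 / 4.43 ≈ 0.894910
(z*sigma/E)^2 ≈ 0.800863
round up: n = 1

1


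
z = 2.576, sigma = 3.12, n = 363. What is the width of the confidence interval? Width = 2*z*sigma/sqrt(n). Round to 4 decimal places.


width = 2*z*sigma/sqrt(n)
2*z*sigma = 2 * 2.576 * 3.12 = 16.07424
sqrt(363) ≈ 19.052559
width = 16.07424 / 19.052559 ≈ 0.843679

0.8437


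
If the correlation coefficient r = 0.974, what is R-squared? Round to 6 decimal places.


R^2 = r^2 = (0.974)^2 = 0.948676

0.948676


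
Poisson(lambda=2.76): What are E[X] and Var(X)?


E[X] = Var(X) = lambda = 2.76

2.76, 2.76


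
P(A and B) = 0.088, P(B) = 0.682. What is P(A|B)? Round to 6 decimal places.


P(A|B) = P(A and B) / P(B) = 0.088 / 0.682 = 4/31 ≈ 0.12903226

0.129032


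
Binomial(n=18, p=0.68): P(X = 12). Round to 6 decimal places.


P = C(n,k) * p^k * (1-p)^(n-k)
C(18,12) = 18564
p^k = 0.68^12 ≈ 0.009774779
(1-p)^(n-k) = 0.32^6 ≈ 0.001073742
P = 18564 * 0.009774779 * 0.001073742 ≈ 0.194840

0.194840


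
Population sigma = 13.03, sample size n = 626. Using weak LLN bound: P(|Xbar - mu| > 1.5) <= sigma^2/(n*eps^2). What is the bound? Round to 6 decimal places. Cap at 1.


bound = min(1, sigma^2/(n*eps^2))
sigma^2 = 13.03^2 = 169.7809
n*eps^2 = 626 * 1.5^2 = 626 * 2.25 = 1408.5
sigma^2/(n*eps^2) = 169.7809 / 1408.5 ≈ 0.12054022

0.120540


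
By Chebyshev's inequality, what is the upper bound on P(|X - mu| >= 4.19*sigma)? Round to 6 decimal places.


P <= 1/k^2
k^2 = 4.19^2 = 17.5561
1/k^2 = 1 / 17.5561 ≈ 0.05696026

0.056960


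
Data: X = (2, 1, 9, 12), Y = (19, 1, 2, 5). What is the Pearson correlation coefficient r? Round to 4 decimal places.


r = sum((xi-xbar)(yi-ybar)) / sqrt(sum((xi-xbar)^2) * sum((yi-ybar)^2))
n = 4, xbar = 24/4 = 6, ybar = 27/4 = 6.75
Sxy = sum((xi-xbar)(yi-ybar)) = -45
Sxx = sum((xi-xbar)^2) = 86
Syy = sum((yi-ybar)^2) = 208.75
sqrt(Sxx*Syy) ≈ 133.986940
r = Sxy / sqrt(Sxx*Syy) = -45 / 133.986940 ≈ -0.335854

-0.3359


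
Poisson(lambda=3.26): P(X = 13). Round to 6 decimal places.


P = e^(-lam) * lam^k / k!
e^(-3.26) ≈ 0.03838840
lam^k = 3.26^13 ≈ 4697089.126011
k! = 13! = 6227020800
P = 0.03838840 * 4697089.126011 / 6227020800 ≈ 0.000029

0.000029


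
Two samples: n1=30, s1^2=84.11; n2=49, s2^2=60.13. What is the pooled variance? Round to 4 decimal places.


sp^2 = ((n1-1)*s1^2 + (n2-1)*s2^2)/(n1+n2-2)
(n1-1)*s1^2 = 29 * 84.11 = 2439.19
(n2-1)*s2^2 = 48 * 60.13 = 2886.24
numerator = 2439.19 + 2886.24 = 5325.43
n1+n2-2 = 77
sp^2 = 5325.43 / 77 = 48413/700 ≈ 69.161429

69.1614


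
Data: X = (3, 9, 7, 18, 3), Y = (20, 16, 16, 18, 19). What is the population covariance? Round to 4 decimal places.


Cov = (1/n)*sum((xi-xbar)(yi-ybar))
n = 5, xbar = 40/5 = 8, ybar = 89/5 = 17.8
sum((xi-xbar)(yi-ybar)) = -15
Cov = -15 / 5 = -3

-3.0000


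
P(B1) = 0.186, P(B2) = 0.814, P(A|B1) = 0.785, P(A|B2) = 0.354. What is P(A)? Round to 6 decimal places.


P(A) = P(A|B1)*P(B1) + P(A|B2)*P(B2)
P(A|B1)*P(B1) = 0.785 * 0.186 = 0.14601
P(A|B2)*P(B2) = 0.354 * 0.814 = 0.288156
P(A) = 0.14601 + 0.288156 = 0.434166

0.434166


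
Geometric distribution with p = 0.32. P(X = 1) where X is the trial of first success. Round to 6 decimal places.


P = (1-p)^(k-1) * p
(1-p)^(k-1) = 0.68^0 = 1
P = 1 * 0.32 = 0.32

0.320000


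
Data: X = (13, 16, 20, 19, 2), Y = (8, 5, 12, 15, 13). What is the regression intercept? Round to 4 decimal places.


a = ybar - b*xbar, where b = sum((xi-xbar)(yi-ybar)) / sum((xi-xbar)^2)
n = 5, xbar = 70/5 = 14, ybar = 53/5 = 10.6
Sxy = sum((xi-xbar)(yi-ybar)) = -7
Sxx = sum((xi-xbar)^2) = 210
b = Sxy / Sxx = -1/30 ≈ -0.033333
a = 10.6 - (-0.033333) * 14 = 166/15 ≈ 11.066667

11.0667


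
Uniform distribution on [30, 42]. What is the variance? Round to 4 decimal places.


Var = (b-a)^2 / 12
(b-a)^2 = (42 - 30)^2 = 144
Var = 144/12 = 12

12.0000


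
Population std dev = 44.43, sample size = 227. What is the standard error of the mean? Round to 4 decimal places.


SE = sigma / sqrt(n)
sqrt(227) ≈ 15.066519
SE = 44.43 / 15.066519 ≈ 2.948923

2.9489


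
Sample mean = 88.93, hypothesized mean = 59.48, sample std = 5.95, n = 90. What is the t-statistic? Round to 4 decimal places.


t = (xbar - mu0) / (s/sqrt(n))
xbar - mu0 = 88.93 - 59.48 = 29.45
sqrt(90) ≈ 9.48683298
s/sqrt(n) = 5.95 / 9.48683298 ≈ 0.62718507
t = 29.45 / 0.62718507 ≈ 46.955837

46.9558


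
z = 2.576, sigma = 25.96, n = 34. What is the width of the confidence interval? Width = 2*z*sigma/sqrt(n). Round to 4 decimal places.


width = 2*z*sigma/sqrt(n)
2*z*sigma = 2 * 2.576 * 25.96 = 133.74592
sqrt(34) ≈ 5.830952
width = 133.74592 / 5.830952 ≈ 22.937236

22.9372


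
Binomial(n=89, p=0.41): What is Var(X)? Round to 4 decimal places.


Var = n*p*(1-p) = 89 * 0.41 * 0.59 = 21.5291

21.5291


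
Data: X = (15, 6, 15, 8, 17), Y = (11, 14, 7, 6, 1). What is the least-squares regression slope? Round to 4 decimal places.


b = sum((xi-xbar)(yi-ybar)) / sum((xi-xbar)^2)
n = 5, xbar = 61/5 = 12.2, ybar = 39/5 = 7.8
Sxy = sum((xi-xbar)(yi-ybar)) = -56.8
Sxx = sum((xi-xbar)^2) = 94.8
b = Sxy / Sxx = -142/237 ≈ -0.599156

-0.5992


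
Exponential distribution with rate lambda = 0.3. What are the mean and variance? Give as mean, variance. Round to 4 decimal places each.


mean = 1/lam, var = 1/lam^2
mean = 1 / 0.3 = 10/3 ≈ 3.333333
lam^2 = 0.3^2 = 0.09
var = 1 / 0.09 = 100/9 ≈ 11.111111

3.3333, 11.1111


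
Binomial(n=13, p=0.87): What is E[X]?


E[X] = n*p = 13 * 0.87 = 11.31

11.31


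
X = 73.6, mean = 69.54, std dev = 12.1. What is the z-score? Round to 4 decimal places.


z = (X - mu) / sigma
X - mu = 73.6 - 69.54 = 4.06
z = 4.06 / 12.1 = 203/605 ≈ 0.335537

0.3355


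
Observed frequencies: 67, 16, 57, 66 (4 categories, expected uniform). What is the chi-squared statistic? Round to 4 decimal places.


chi2 = sum((O-E)^2/E), E = total/4
total = 206, E = 206/4 = 51.5
(67 - 51.5)^2 / 51.5 = 240.25 / 51.5 = 961/206 ≈ 4.665049
(16 - 51.5)^2 / 51.5 = 1260.25 / 51.5 = 5041/206 ≈ 24.470874
(57 - 51.5)^2 / 51.5 = 30.25 / 51.5 = 121/206 ≈ 0.587379
(66 - 51.5)^2 / 51.5 = 210.25 / 51.5 = 841/206 ≈ 4.082524
chi2 = 3482/103 ≈ 33.805825

33.8058


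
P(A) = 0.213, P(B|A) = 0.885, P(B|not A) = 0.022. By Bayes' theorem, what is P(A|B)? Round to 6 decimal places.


P(A|B) = P(B|A)*P(A) / P(B), P(B) = P(B|A)*P(A) + P(B|not A)*P(not A)
P(B|A)*P(A) = 0.885 * 0.213 = 0.188505
P(B|not A)*P(not A) = 0.022 * 0.787 = 0.017314
P(B) = 0.188505 + 0.017314 = 0.205819
P(A|B) = 0.188505 / 0.205819 ≈ 0.91587754

0.915878


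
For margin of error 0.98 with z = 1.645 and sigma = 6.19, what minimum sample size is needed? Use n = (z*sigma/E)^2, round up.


z*sigma/E = 1.645 * 6.19 / 0.98 = 29093/2800 ≈ 10.390357
(z*sigma/E)^2 ≈ 107.959522
round up: n = 108

108


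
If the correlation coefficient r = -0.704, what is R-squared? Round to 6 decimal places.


R^2 = r^2 = (-0.704)^2 = 0.495616

0.495616


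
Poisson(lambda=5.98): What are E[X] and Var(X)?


E[X] = Var(X) = lambda = 5.98

5.98, 5.98


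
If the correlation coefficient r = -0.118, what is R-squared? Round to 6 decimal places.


R^2 = r^2 = (-0.118)^2 = 0.013924

0.013924


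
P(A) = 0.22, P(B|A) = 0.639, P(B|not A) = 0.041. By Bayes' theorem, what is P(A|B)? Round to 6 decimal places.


P(A|B) = P(B|A)*P(A) / P(B), P(B) = P(B|A)*P(A) + P(B|not A)*P(not A)
P(B|A)*P(A) = 0.639 * 0.22 = 0.14058
P(B|not A)*P(not A) = 0.041 * 0.78 = 0.03198
P(B) = 0.14058 + 0.03198 = 0.17256
P(A|B) = 0.14058 / 0.17256 = 2343/2876 ≈ 0.81467316

0.814673


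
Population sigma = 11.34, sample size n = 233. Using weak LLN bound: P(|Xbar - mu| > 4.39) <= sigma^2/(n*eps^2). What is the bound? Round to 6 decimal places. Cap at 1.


bound = min(1, sigma^2/(n*eps^2))
sigma^2 = 11.34^2 = 128.5956
n*eps^2 = 233 * 4.39^2 = 233 * 19.2721 = 4490.3993
sigma^2/(n*eps^2) = 128.5956 / 4490.3993 ≈ 0.02863790

0.028638


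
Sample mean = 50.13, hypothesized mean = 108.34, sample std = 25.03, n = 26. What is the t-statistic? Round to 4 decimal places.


t = (xbar - mu0) / (s/sqrt(n))
xbar - mu0 = 50.13 - 108.34 = -58.21
sqrt(26) ≈ 5.09901951
s/sqrt(n) = 25.03 / 5.09901951 ≈ 4.90878686
t = -58.21 / 4.90878686 ≈ -11.858327

-11.8583


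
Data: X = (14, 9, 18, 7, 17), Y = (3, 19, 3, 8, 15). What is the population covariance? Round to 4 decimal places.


Cov = (1/n)*sum((xi-xbar)(yi-ybar))
n = 5, xbar = 65/5 = 13, ybar = 48/5 = 9.6
sum((xi-xbar)(yi-ybar)) = -46
Cov = -46 / 5 = -9.2

-9.2000


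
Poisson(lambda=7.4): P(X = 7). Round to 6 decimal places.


P = e^(-lam) * lam^k / k!
e^(-7.4) ≈ 0.0006112528
lam^k = 7.4^7 ≈ 1215128.027302
k! = 7! = 5040
P = 0.0006112528 * 1215128.027302 / 5040 ≈ 0.147371

0.147371


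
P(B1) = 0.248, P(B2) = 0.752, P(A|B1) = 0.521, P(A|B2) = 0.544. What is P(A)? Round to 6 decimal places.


P(A) = P(A|B1)*P(B1) + P(A|B2)*P(B2)
P(A|B1)*P(B1) = 0.521 * 0.248 = 0.129208
P(A|B2)*P(B2) = 0.544 * 0.752 = 0.409088
P(A) = 0.129208 + 0.409088 = 0.538296

0.538296


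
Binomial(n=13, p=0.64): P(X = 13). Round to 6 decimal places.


P = C(n,k) * p^k * (1-p)^(n-k)
C(13,13) = 1
p^k = 0.64^13 ≈ 0.003022315
(1-p)^(n-k) = 0.36^0 = 1
P = 1 * 0.003022315 * 1 ≈ 0.003022

0.003022


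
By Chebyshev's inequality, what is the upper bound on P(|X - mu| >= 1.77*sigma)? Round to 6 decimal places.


P <= 1/k^2
k^2 = 1.77^2 = 3.1329
1/k^2 = 1 / 3.1329 ≈ 0.31919308

0.319193


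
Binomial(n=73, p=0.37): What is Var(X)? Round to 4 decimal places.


Var = n*p*(1-p) = 73 * 0.37 * 0.63 = 17.0163

17.0163


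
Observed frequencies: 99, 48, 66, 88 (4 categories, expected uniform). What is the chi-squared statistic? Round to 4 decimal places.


chi2 = sum((O-E)^2/E), E = total/4
total = 301, E = 301/4 = 75.25
(99 - 75.25)^2 / 75.25 = 564.0625 / 75.25 = 9025/1204 ≈ 7.495847
(48 - 75.25)^2 / 75.25 = 742.5625 / 75.25 = 11881/1204 ≈ 9.867940
(66 - 75.25)^2 / 75.25 = 85.5625 / 75.25 = 1369/1204 ≈ 1.137043
(88 - 75.25)^2 / 75.25 = 162.5625 / 75.25 = 2601/1204 ≈ 2.160299
chi2 = 6219/301 ≈ 20.661130

20.6611


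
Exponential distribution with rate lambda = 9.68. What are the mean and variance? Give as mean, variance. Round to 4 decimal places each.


mean = 1/lam, var = 1/lam^2
mean = 1 / 9.68 = 25/242 ≈ 0.103306
lam^2 = 9.68^2 = 93.7024
var = 1 / 93.7024 ≈ 0.010672

0.1033, 0.0107


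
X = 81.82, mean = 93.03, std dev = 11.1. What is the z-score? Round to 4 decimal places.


z = (X - mu) / sigma
X - mu = 81.82 - 93.03 = -11.21
z = -11.21 / 11.1 = -1121/1110 ≈ -1.009910

-1.0099


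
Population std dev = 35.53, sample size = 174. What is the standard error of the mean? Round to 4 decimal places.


SE = sigma / sqrt(n)
sqrt(174) ≈ 13.190906
SE = 35.53 / 13.190906 ≈ 2.693522

2.6935


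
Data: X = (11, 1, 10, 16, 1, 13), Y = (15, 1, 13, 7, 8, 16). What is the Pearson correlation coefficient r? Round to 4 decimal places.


r = sum((xi-xbar)(yi-ybar)) / sqrt(sum((xi-xbar)^2) * sum((yi-ybar)^2))
n = 6, xbar = 52/6 = 26/3 ≈ 8.666667, ybar = 60/6 = 10
Sxy = sum((xi-xbar)(yi-ybar)) = 104
Sxx = sum((xi-xbar)^2) = 592/3 ≈ 197.333333
Syy = sum((yi-ybar)^2) = 164
sqrt(Sxx*Syy) ≈ 179.896266
r = Sxy / sqrt(Sxx*Syy) = 104 / 179.896266 ≈ 0.578111

0.5781


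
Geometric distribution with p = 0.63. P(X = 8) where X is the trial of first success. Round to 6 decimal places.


P = (1-p)^(k-1) * p
(1-p)^(k-1) = 0.37^7 ≈ 0.0009493188
P = 0.0009493188 * 0.63 ≈ 0.0005980708

0.000598


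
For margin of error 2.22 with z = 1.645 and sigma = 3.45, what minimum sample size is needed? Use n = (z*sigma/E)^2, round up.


z*sigma/E = 1.645 * 3.45 / 2.22 = 7567/2960 ≈ 2.556419
(z*sigma/E)^2 ≈ 6.535278
round up: n = 7

7


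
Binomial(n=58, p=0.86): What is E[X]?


E[X] = n*p = 58 * 0.86 = 49.88

49.88


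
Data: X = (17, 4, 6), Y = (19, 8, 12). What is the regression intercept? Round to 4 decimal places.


a = ybar - b*xbar, where b = sum((xi-xbar)(yi-ybar)) / sum((xi-xbar)^2)
n = 3, xbar = 27/3 = 9, ybar = 39/3 = 13
Sxy = sum((xi-xbar)(yi-ybar)) = 76
Sxx = sum((xi-xbar)^2) = 98
b = Sxy / Sxx = 38/49 ≈ 0.775510
a = 13 - 0.775510 * 9 = 295/49 ≈ 6.020408

6.0204


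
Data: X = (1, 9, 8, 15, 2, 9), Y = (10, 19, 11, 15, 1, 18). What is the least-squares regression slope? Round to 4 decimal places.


b = sum((xi-xbar)(yi-ybar)) / sum((xi-xbar)^2)
n = 6, xbar = 44/6 = 22/3 ≈ 7.333333, ybar = 74/6 = 37/3 ≈ 12.333333
Sxy = sum((xi-xbar)(yi-ybar)) = 346/3 ≈ 115.333333
Sxx = sum((xi-xbar)^2) = 400/3 ≈ 133.333333
b = Sxy / Sxx = 0.865

0.8650


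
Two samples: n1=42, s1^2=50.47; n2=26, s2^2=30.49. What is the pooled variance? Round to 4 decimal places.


sp^2 = ((n1-1)*s1^2 + (n2-1)*s2^2)/(n1+n2-2)
(n1-1)*s1^2 = 41 * 50.47 = 2069.27
(n2-1)*s2^2 = 25 * 30.49 = 762.25
numerator = 2069.27 + 762.25 = 2831.52
n1+n2-2 = 66
sp^2 = 2831.52 / 66 = 11798/275 ≈ 42.901818

42.9018


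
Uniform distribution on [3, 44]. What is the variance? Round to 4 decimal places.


Var = (b-a)^2 / 12
(b-a)^2 = (44 - 3)^2 = 1681
Var = 1681/12 ≈ 140.083333

140.0833


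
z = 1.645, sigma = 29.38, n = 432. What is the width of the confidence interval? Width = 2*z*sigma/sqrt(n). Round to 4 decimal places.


width = 2*z*sigma/sqrt(n)
2*z*sigma = 2 * 1.645 * 29.38 = 96.6602
sqrt(432) ≈ 20.784610
width = 96.6602 / 20.784610 ≈ 4.650566

4.6506


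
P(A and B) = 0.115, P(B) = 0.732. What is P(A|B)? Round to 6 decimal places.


P(A|B) = P(A and B) / P(B) = 0.115 / 0.732 = 115/732 ≈ 0.15710383

0.157104


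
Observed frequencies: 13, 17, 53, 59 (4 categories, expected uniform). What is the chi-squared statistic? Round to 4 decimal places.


chi2 = sum((O-E)^2/E), E = total/4
total = 142, E = 142/4 = 35.5
(13 - 35.5)^2 / 35.5 = 506.25 / 35.5 = 2025/142 ≈ 14.260563
(17 - 35.5)^2 / 35.5 = 342.25 / 35.5 = 1369/142 ≈ 9.640845
(53 - 35.5)^2 / 35.5 = 306.25 / 35.5 = 1225/142 ≈ 8.626761
(59 - 35.5)^2 / 35.5 = 552.25 / 35.5 = 2209/142 ≈ 15.556338
chi2 = 3414/71 ≈ 48.084507

48.0845


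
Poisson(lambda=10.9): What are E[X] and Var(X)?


E[X] = Var(X) = lambda = 10.9

10.9, 10.9


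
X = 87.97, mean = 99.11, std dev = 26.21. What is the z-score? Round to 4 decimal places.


z = (X - mu) / sigma
X - mu = 87.97 - 99.11 = -11.14
z = -11.14 / 26.21 = -1114/2621 ≈ -0.425029

-0.4250


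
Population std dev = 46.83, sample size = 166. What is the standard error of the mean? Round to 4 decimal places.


SE = sigma / sqrt(n)
sqrt(166) ≈ 12.884099
SE = 46.83 / 12.884099 ≈ 3.634713

3.6347


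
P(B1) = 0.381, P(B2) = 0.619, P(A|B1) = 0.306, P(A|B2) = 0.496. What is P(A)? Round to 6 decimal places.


P(A) = P(A|B1)*P(B1) + P(A|B2)*P(B2)
P(A|B1)*P(B1) = 0.306 * 0.381 = 0.116586
P(A|B2)*P(B2) = 0.496 * 0.619 = 0.307024
P(A) = 0.116586 + 0.307024 = 0.42361

0.423610


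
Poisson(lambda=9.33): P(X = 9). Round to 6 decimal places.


P = e^(-lam) * lam^k / k!
e^(-9.33) ≈ 0.00008872224
lam^k = 9.33^9 ≈ 535716217.428405
k! = 9! = 362880
P = 0.00008872224 * 535716217.428405 / 362880 ≈ 0.130980

0.130980
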